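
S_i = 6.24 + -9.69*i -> [6.24, -3.45, -13.14, -22.83, -32.52]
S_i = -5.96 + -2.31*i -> [-5.96, -8.27, -10.58, -12.89, -15.2]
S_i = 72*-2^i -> [72, -144, 288, -576, 1152]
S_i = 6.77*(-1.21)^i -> [6.77, -8.19, 9.91, -11.99, 14.51]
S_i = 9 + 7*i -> [9, 16, 23, 30, 37]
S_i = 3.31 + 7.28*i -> [3.31, 10.59, 17.87, 25.15, 32.43]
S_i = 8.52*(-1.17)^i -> [8.52, -9.97, 11.66, -13.65, 15.97]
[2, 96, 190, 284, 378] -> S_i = 2 + 94*i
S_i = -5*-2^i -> [-5, 10, -20, 40, -80]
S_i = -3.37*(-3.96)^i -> [-3.37, 13.35, -52.85, 209.27, -828.73]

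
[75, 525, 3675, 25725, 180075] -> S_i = 75*7^i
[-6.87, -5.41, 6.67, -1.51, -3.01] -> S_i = Random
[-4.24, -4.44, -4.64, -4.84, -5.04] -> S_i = -4.24 + -0.20*i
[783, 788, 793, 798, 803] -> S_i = 783 + 5*i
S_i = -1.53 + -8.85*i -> [-1.53, -10.38, -19.23, -28.08, -36.93]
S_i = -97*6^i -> [-97, -582, -3492, -20952, -125712]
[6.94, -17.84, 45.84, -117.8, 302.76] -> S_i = 6.94*(-2.57)^i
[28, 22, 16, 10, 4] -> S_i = 28 + -6*i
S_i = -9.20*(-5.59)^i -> [-9.2, 51.43, -287.48, 1607.03, -8983.28]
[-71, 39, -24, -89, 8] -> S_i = Random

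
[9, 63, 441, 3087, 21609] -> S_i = 9*7^i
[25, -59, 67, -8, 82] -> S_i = Random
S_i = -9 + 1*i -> [-9, -8, -7, -6, -5]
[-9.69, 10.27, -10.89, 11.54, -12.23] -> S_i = -9.69*(-1.06)^i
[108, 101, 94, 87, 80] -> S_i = 108 + -7*i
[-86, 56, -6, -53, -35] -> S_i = Random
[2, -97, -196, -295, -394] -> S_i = 2 + -99*i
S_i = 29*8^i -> [29, 232, 1856, 14848, 118784]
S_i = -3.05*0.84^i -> [-3.05, -2.56, -2.15, -1.81, -1.52]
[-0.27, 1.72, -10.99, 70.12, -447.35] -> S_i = -0.27*(-6.38)^i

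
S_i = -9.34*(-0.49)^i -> [-9.34, 4.58, -2.24, 1.1, -0.54]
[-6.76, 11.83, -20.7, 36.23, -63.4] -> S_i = -6.76*(-1.75)^i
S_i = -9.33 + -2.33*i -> [-9.33, -11.66, -13.99, -16.32, -18.65]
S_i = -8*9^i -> [-8, -72, -648, -5832, -52488]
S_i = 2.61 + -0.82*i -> [2.61, 1.79, 0.97, 0.15, -0.67]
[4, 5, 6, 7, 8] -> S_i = 4 + 1*i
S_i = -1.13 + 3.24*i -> [-1.13, 2.11, 5.35, 8.59, 11.83]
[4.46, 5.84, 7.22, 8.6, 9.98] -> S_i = 4.46 + 1.38*i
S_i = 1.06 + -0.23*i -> [1.06, 0.83, 0.6, 0.37, 0.14]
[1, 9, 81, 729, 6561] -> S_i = 1*9^i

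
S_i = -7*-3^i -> [-7, 21, -63, 189, -567]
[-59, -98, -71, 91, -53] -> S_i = Random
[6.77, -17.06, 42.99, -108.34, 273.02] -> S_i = 6.77*(-2.52)^i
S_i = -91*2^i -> [-91, -182, -364, -728, -1456]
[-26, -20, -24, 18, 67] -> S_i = Random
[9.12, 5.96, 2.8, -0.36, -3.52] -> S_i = 9.12 + -3.16*i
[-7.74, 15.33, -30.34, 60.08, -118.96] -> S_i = -7.74*(-1.98)^i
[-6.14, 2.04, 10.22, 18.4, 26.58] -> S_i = -6.14 + 8.18*i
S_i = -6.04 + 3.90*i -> [-6.04, -2.14, 1.76, 5.66, 9.56]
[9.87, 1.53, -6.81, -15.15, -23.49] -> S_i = 9.87 + -8.34*i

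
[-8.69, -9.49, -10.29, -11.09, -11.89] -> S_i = -8.69 + -0.80*i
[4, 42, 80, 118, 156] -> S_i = 4 + 38*i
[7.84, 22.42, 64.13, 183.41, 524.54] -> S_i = 7.84*2.86^i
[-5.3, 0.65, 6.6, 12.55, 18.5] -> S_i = -5.30 + 5.95*i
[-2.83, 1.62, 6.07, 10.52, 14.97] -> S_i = -2.83 + 4.45*i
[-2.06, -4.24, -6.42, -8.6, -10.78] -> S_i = -2.06 + -2.18*i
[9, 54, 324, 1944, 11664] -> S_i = 9*6^i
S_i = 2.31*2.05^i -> [2.31, 4.74, 9.71, 19.9, 40.8]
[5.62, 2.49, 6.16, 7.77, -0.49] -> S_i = Random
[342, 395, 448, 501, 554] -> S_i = 342 + 53*i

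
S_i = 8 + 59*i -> [8, 67, 126, 185, 244]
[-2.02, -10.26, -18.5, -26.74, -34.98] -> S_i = -2.02 + -8.24*i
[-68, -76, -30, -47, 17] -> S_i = Random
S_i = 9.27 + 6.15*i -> [9.27, 15.42, 21.57, 27.72, 33.87]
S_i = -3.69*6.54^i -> [-3.69, -24.13, -157.83, -1032.19, -6750.52]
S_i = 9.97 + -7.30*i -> [9.97, 2.67, -4.63, -11.93, -19.23]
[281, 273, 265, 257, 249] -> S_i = 281 + -8*i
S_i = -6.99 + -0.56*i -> [-6.99, -7.55, -8.11, -8.67, -9.23]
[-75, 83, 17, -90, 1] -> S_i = Random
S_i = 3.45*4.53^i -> [3.45, 15.63, 70.8, 320.71, 1452.82]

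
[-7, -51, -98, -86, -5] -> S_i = Random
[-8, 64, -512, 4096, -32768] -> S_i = -8*-8^i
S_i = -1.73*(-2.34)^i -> [-1.73, 4.05, -9.47, 22.17, -51.87]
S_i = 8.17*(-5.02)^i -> [8.17, -41.01, 205.89, -1033.55, 5188.44]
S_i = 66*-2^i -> [66, -132, 264, -528, 1056]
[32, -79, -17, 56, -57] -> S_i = Random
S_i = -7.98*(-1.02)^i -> [-7.98, 8.14, -8.3, 8.47, -8.64]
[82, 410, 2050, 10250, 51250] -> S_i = 82*5^i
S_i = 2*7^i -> [2, 14, 98, 686, 4802]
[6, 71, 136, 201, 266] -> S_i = 6 + 65*i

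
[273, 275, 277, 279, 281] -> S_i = 273 + 2*i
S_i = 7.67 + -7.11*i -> [7.67, 0.56, -6.55, -13.66, -20.77]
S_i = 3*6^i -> [3, 18, 108, 648, 3888]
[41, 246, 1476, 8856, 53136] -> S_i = 41*6^i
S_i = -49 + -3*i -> [-49, -52, -55, -58, -61]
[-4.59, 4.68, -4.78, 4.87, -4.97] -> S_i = -4.59*(-1.02)^i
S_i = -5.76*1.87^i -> [-5.76, -10.77, -20.14, -37.67, -70.44]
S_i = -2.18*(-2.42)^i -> [-2.18, 5.28, -12.77, 30.9, -74.77]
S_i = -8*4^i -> [-8, -32, -128, -512, -2048]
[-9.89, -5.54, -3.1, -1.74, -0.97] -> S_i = -9.89*0.56^i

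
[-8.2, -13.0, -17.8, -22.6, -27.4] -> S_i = -8.20 + -4.80*i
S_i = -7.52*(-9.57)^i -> [-7.52, 71.97, -688.72, 6591.04, -63076.21]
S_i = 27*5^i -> [27, 135, 675, 3375, 16875]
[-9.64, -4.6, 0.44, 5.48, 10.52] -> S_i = -9.64 + 5.04*i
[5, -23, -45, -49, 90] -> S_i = Random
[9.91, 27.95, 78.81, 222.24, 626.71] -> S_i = 9.91*2.82^i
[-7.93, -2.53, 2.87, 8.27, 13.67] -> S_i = -7.93 + 5.40*i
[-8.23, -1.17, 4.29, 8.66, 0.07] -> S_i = Random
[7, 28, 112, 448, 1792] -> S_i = 7*4^i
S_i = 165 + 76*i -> [165, 241, 317, 393, 469]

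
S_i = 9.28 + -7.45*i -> [9.28, 1.83, -5.62, -13.07, -20.52]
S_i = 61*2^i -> [61, 122, 244, 488, 976]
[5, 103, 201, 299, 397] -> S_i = 5 + 98*i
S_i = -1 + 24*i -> [-1, 23, 47, 71, 95]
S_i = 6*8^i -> [6, 48, 384, 3072, 24576]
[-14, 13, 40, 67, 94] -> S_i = -14 + 27*i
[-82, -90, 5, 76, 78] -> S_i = Random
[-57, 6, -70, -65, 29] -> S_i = Random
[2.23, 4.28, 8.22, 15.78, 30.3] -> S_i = 2.23*1.92^i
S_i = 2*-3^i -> [2, -6, 18, -54, 162]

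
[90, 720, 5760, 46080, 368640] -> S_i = 90*8^i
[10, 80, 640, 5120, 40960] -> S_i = 10*8^i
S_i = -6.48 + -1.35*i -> [-6.48, -7.83, -9.18, -10.53, -11.88]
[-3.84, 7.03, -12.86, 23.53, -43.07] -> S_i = -3.84*(-1.83)^i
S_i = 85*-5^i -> [85, -425, 2125, -10625, 53125]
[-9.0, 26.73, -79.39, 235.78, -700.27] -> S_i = -9.00*(-2.97)^i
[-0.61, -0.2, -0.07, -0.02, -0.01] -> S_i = -0.61*0.33^i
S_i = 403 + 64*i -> [403, 467, 531, 595, 659]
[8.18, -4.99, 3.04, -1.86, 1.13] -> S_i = 8.18*(-0.61)^i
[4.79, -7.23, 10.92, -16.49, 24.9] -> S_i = 4.79*(-1.51)^i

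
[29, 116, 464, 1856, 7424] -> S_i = 29*4^i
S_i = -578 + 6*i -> [-578, -572, -566, -560, -554]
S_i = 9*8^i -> [9, 72, 576, 4608, 36864]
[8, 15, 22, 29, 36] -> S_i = 8 + 7*i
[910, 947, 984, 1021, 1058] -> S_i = 910 + 37*i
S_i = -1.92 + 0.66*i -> [-1.92, -1.26, -0.6, 0.06, 0.72]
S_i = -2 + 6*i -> [-2, 4, 10, 16, 22]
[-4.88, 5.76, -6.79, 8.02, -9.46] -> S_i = -4.88*(-1.18)^i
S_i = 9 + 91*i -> [9, 100, 191, 282, 373]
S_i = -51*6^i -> [-51, -306, -1836, -11016, -66096]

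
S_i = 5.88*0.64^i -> [5.88, 3.76, 2.41, 1.54, 0.99]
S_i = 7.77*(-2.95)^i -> [7.77, -22.92, 67.62, -199.47, 588.45]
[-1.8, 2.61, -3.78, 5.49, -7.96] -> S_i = -1.80*(-1.45)^i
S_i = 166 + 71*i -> [166, 237, 308, 379, 450]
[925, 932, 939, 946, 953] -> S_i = 925 + 7*i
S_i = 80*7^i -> [80, 560, 3920, 27440, 192080]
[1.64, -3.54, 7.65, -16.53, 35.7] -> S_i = 1.64*(-2.16)^i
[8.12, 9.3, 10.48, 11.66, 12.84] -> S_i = 8.12 + 1.18*i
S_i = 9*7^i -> [9, 63, 441, 3087, 21609]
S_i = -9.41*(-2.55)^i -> [-9.41, 24.0, -61.19, 156.03, -397.88]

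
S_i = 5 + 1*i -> [5, 6, 7, 8, 9]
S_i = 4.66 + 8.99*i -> [4.66, 13.65, 22.64, 31.63, 40.62]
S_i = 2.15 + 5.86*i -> [2.15, 8.01, 13.87, 19.73, 25.59]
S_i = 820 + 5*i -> [820, 825, 830, 835, 840]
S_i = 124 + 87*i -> [124, 211, 298, 385, 472]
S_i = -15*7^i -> [-15, -105, -735, -5145, -36015]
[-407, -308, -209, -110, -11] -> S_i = -407 + 99*i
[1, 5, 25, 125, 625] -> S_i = 1*5^i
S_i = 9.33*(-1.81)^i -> [9.33, -16.89, 30.57, -55.32, 100.14]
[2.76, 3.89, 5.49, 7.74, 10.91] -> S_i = 2.76*1.41^i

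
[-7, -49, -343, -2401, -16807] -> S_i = -7*7^i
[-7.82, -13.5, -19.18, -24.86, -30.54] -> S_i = -7.82 + -5.68*i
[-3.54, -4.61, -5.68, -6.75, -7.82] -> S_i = -3.54 + -1.07*i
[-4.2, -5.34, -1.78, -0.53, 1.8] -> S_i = Random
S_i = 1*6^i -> [1, 6, 36, 216, 1296]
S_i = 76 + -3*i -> [76, 73, 70, 67, 64]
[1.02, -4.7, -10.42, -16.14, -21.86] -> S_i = 1.02 + -5.72*i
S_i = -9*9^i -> [-9, -81, -729, -6561, -59049]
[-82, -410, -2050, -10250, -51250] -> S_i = -82*5^i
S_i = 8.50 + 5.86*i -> [8.5, 14.36, 20.22, 26.08, 31.94]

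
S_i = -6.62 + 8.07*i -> [-6.62, 1.45, 9.52, 17.59, 25.66]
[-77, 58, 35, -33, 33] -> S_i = Random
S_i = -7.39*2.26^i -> [-7.39, -16.7, -37.75, -85.3, -192.79]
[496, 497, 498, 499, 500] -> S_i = 496 + 1*i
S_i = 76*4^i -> [76, 304, 1216, 4864, 19456]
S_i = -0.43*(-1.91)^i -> [-0.43, 0.82, -1.57, 3.0, -5.72]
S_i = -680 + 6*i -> [-680, -674, -668, -662, -656]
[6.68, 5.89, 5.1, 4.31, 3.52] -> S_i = 6.68 + -0.79*i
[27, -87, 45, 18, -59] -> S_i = Random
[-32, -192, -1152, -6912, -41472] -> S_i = -32*6^i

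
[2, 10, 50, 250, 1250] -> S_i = 2*5^i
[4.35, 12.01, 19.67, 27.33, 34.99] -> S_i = 4.35 + 7.66*i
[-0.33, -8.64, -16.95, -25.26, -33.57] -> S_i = -0.33 + -8.31*i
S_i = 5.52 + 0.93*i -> [5.52, 6.45, 7.38, 8.31, 9.24]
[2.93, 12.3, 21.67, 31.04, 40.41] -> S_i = 2.93 + 9.37*i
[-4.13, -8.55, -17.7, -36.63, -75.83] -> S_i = -4.13*2.07^i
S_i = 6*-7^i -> [6, -42, 294, -2058, 14406]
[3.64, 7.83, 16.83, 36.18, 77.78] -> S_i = 3.64*2.15^i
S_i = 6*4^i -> [6, 24, 96, 384, 1536]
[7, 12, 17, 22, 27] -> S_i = 7 + 5*i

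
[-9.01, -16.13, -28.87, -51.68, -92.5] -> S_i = -9.01*1.79^i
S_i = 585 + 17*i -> [585, 602, 619, 636, 653]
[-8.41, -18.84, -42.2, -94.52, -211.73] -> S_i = -8.41*2.24^i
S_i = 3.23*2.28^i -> [3.23, 7.36, 16.79, 38.28, 87.29]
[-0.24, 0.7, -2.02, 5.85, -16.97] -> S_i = -0.24*(-2.90)^i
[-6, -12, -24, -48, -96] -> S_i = -6*2^i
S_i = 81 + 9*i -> [81, 90, 99, 108, 117]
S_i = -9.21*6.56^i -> [-9.21, -60.42, -396.34, -2599.99, -17055.91]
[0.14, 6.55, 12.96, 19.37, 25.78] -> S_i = 0.14 + 6.41*i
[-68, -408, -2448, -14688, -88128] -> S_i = -68*6^i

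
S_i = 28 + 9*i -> [28, 37, 46, 55, 64]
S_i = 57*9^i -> [57, 513, 4617, 41553, 373977]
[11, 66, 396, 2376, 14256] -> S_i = 11*6^i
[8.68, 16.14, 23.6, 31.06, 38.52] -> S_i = 8.68 + 7.46*i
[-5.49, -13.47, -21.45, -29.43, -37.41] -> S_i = -5.49 + -7.98*i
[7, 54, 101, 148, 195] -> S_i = 7 + 47*i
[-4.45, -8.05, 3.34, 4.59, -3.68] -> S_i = Random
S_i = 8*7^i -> [8, 56, 392, 2744, 19208]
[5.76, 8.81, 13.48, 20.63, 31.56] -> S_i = 5.76*1.53^i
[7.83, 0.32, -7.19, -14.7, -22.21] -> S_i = 7.83 + -7.51*i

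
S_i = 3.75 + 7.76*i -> [3.75, 11.51, 19.27, 27.03, 34.79]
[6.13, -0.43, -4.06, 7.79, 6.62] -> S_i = Random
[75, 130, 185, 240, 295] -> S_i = 75 + 55*i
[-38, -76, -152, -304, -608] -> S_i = -38*2^i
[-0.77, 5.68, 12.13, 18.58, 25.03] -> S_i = -0.77 + 6.45*i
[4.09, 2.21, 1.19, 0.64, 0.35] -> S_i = 4.09*0.54^i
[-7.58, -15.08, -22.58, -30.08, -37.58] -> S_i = -7.58 + -7.50*i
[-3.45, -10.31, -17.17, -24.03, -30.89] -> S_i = -3.45 + -6.86*i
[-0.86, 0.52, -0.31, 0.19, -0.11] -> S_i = -0.86*(-0.60)^i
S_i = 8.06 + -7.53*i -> [8.06, 0.53, -7.0, -14.53, -22.06]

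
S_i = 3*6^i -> [3, 18, 108, 648, 3888]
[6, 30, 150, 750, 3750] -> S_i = 6*5^i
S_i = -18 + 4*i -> [-18, -14, -10, -6, -2]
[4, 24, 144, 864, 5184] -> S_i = 4*6^i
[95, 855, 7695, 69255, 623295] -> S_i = 95*9^i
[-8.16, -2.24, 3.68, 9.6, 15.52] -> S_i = -8.16 + 5.92*i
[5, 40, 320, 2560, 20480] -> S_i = 5*8^i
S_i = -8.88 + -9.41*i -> [-8.88, -18.29, -27.7, -37.11, -46.52]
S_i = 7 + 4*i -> [7, 11, 15, 19, 23]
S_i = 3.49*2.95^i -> [3.49, 10.3, 30.37, 89.6, 264.31]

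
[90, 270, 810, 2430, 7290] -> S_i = 90*3^i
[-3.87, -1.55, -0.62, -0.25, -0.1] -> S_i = -3.87*0.40^i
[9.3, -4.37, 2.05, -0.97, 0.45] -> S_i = 9.30*(-0.47)^i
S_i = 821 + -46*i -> [821, 775, 729, 683, 637]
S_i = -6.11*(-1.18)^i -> [-6.11, 7.21, -8.51, 10.04, -11.85]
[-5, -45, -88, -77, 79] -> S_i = Random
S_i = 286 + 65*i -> [286, 351, 416, 481, 546]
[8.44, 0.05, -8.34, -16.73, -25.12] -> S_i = 8.44 + -8.39*i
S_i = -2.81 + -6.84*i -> [-2.81, -9.65, -16.49, -23.33, -30.17]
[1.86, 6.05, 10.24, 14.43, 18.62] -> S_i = 1.86 + 4.19*i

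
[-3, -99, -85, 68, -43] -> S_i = Random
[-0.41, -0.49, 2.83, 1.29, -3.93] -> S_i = Random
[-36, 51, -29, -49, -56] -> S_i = Random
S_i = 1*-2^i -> [1, -2, 4, -8, 16]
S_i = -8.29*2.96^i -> [-8.29, -24.54, -72.63, -215.0, -636.39]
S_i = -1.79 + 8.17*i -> [-1.79, 6.38, 14.55, 22.72, 30.89]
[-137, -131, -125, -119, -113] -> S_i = -137 + 6*i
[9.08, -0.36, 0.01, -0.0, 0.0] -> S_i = 9.08*(-0.04)^i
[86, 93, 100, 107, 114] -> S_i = 86 + 7*i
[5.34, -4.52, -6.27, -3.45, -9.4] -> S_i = Random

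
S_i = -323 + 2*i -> [-323, -321, -319, -317, -315]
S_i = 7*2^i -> [7, 14, 28, 56, 112]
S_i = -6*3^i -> [-6, -18, -54, -162, -486]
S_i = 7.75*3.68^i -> [7.75, 28.52, 104.95, 386.23, 1421.32]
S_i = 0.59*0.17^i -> [0.59, 0.1, 0.02, 0.0, 0.0]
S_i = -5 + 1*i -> [-5, -4, -3, -2, -1]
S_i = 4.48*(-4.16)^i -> [4.48, -18.64, 77.53, -322.52, 1341.69]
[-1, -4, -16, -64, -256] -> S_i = -1*4^i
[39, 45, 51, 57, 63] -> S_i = 39 + 6*i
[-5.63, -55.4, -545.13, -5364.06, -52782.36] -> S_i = -5.63*9.84^i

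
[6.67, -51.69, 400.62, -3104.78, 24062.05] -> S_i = 6.67*(-7.75)^i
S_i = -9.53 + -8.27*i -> [-9.53, -17.8, -26.07, -34.34, -42.61]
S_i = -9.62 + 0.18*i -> [-9.62, -9.44, -9.26, -9.08, -8.9]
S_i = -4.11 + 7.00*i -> [-4.11, 2.89, 9.89, 16.89, 23.89]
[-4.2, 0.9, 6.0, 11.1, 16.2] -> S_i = -4.20 + 5.10*i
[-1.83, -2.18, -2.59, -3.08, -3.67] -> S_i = -1.83*1.19^i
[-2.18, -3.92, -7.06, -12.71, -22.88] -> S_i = -2.18*1.80^i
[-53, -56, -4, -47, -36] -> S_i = Random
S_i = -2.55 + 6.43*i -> [-2.55, 3.88, 10.31, 16.74, 23.17]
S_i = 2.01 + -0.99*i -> [2.01, 1.02, 0.03, -0.96, -1.95]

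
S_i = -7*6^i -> [-7, -42, -252, -1512, -9072]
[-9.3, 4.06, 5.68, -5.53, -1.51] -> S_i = Random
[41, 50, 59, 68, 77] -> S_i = 41 + 9*i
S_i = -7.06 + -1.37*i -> [-7.06, -8.43, -9.8, -11.17, -12.54]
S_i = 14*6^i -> [14, 84, 504, 3024, 18144]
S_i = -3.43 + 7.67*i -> [-3.43, 4.24, 11.91, 19.58, 27.25]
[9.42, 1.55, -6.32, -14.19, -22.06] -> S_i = 9.42 + -7.87*i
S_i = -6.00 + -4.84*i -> [-6.0, -10.84, -15.68, -20.52, -25.36]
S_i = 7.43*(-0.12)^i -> [7.43, -0.89, 0.11, -0.01, 0.0]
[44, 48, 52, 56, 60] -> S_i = 44 + 4*i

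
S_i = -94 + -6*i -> [-94, -100, -106, -112, -118]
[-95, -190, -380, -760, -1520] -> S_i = -95*2^i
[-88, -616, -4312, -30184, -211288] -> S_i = -88*7^i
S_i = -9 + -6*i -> [-9, -15, -21, -27, -33]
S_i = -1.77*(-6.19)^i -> [-1.77, 10.96, -67.82, 419.8, -2598.58]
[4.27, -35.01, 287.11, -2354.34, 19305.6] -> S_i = 4.27*(-8.20)^i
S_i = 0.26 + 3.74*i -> [0.26, 4.0, 7.74, 11.48, 15.22]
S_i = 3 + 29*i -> [3, 32, 61, 90, 119]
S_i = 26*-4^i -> [26, -104, 416, -1664, 6656]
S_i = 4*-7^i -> [4, -28, 196, -1372, 9604]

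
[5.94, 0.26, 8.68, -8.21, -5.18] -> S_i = Random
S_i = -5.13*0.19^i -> [-5.13, -0.97, -0.19, -0.04, -0.01]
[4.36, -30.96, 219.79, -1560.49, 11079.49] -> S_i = 4.36*(-7.10)^i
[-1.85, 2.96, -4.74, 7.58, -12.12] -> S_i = -1.85*(-1.60)^i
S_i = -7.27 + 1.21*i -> [-7.27, -6.06, -4.85, -3.64, -2.43]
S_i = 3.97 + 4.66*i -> [3.97, 8.63, 13.29, 17.95, 22.61]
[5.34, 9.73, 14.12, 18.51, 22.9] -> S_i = 5.34 + 4.39*i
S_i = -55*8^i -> [-55, -440, -3520, -28160, -225280]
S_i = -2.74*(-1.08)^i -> [-2.74, 2.96, -3.2, 3.45, -3.73]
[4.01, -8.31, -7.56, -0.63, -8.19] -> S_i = Random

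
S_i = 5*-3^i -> [5, -15, 45, -135, 405]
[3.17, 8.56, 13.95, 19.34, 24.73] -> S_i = 3.17 + 5.39*i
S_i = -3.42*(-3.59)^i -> [-3.42, 12.28, -44.08, 158.24, -568.07]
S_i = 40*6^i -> [40, 240, 1440, 8640, 51840]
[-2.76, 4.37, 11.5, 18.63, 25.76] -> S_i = -2.76 + 7.13*i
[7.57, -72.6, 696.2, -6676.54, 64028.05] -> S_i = 7.57*(-9.59)^i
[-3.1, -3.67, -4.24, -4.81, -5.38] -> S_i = -3.10 + -0.57*i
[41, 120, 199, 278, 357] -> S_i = 41 + 79*i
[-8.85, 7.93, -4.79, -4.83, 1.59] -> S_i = Random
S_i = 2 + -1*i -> [2, 1, 0, -1, -2]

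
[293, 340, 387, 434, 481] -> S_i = 293 + 47*i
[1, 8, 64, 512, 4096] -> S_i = 1*8^i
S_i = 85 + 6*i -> [85, 91, 97, 103, 109]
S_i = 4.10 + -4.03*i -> [4.1, 0.07, -3.96, -7.99, -12.02]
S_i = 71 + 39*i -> [71, 110, 149, 188, 227]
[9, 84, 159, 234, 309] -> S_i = 9 + 75*i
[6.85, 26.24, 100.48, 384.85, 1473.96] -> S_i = 6.85*3.83^i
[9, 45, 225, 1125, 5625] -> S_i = 9*5^i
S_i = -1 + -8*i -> [-1, -9, -17, -25, -33]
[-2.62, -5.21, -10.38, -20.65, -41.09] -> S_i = -2.62*1.99^i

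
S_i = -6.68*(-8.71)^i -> [-6.68, 58.18, -506.77, 4413.99, -38445.82]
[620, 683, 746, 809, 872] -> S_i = 620 + 63*i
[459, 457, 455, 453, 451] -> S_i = 459 + -2*i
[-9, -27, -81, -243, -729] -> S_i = -9*3^i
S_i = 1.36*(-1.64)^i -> [1.36, -2.23, 3.66, -6.0, 9.84]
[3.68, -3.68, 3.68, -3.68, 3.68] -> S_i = 3.68*(-1.00)^i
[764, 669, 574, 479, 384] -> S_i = 764 + -95*i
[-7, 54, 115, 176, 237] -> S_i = -7 + 61*i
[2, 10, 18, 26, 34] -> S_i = 2 + 8*i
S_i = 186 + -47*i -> [186, 139, 92, 45, -2]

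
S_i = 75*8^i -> [75, 600, 4800, 38400, 307200]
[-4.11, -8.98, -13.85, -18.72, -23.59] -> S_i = -4.11 + -4.87*i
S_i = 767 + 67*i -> [767, 834, 901, 968, 1035]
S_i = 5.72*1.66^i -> [5.72, 9.5, 15.76, 26.16, 43.43]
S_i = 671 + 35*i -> [671, 706, 741, 776, 811]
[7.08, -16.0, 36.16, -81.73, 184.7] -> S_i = 7.08*(-2.26)^i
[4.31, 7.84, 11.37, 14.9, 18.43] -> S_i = 4.31 + 3.53*i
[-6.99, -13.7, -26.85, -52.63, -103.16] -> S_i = -6.99*1.96^i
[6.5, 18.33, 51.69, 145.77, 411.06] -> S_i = 6.50*2.82^i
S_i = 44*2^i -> [44, 88, 176, 352, 704]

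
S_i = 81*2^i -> [81, 162, 324, 648, 1296]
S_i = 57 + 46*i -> [57, 103, 149, 195, 241]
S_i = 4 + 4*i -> [4, 8, 12, 16, 20]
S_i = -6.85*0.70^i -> [-6.85, -4.79, -3.36, -2.35, -1.64]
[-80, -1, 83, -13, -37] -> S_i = Random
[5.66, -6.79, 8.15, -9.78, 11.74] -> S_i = 5.66*(-1.20)^i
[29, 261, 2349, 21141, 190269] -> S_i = 29*9^i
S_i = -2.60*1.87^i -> [-2.6, -4.86, -9.09, -17.0, -31.79]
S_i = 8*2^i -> [8, 16, 32, 64, 128]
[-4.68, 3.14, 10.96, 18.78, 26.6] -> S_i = -4.68 + 7.82*i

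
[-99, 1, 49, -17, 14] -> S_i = Random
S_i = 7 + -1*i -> [7, 6, 5, 4, 3]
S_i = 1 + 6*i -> [1, 7, 13, 19, 25]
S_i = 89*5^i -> [89, 445, 2225, 11125, 55625]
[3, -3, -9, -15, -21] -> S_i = 3 + -6*i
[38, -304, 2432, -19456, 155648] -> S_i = 38*-8^i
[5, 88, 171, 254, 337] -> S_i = 5 + 83*i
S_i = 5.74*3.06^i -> [5.74, 17.56, 53.75, 164.47, 503.27]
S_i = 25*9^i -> [25, 225, 2025, 18225, 164025]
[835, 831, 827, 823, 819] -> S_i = 835 + -4*i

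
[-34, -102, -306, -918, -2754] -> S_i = -34*3^i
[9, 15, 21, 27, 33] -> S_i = 9 + 6*i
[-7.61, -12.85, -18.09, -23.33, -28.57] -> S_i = -7.61 + -5.24*i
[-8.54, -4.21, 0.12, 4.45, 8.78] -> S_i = -8.54 + 4.33*i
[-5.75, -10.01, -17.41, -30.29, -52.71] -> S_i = -5.75*1.74^i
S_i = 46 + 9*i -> [46, 55, 64, 73, 82]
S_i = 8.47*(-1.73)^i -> [8.47, -14.65, 25.35, -43.86, 75.87]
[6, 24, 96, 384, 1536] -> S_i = 6*4^i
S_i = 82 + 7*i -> [82, 89, 96, 103, 110]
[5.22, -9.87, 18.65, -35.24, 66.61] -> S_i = 5.22*(-1.89)^i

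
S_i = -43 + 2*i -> [-43, -41, -39, -37, -35]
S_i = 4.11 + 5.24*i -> [4.11, 9.35, 14.59, 19.83, 25.07]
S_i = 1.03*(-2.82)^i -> [1.03, -2.9, 8.19, -23.1, 65.14]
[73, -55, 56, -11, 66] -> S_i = Random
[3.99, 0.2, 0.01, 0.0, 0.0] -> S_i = 3.99*0.05^i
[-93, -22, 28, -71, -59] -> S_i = Random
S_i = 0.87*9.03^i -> [0.87, 7.86, 70.94, 640.59, 5784.56]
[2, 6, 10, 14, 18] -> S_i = 2 + 4*i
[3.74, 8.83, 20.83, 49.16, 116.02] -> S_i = 3.74*2.36^i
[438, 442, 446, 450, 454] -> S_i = 438 + 4*i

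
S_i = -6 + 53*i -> [-6, 47, 100, 153, 206]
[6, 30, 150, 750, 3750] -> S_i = 6*5^i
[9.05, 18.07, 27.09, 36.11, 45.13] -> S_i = 9.05 + 9.02*i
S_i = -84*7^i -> [-84, -588, -4116, -28812, -201684]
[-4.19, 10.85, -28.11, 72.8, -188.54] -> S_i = -4.19*(-2.59)^i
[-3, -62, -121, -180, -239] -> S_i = -3 + -59*i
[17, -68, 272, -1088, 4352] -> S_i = 17*-4^i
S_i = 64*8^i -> [64, 512, 4096, 32768, 262144]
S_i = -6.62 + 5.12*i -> [-6.62, -1.5, 3.62, 8.74, 13.86]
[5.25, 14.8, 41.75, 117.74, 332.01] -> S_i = 5.25*2.82^i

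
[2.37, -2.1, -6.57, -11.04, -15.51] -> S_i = 2.37 + -4.47*i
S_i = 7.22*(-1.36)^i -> [7.22, -9.82, 13.35, -18.16, 24.7]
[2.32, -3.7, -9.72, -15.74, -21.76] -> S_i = 2.32 + -6.02*i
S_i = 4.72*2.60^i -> [4.72, 12.27, 31.91, 82.96, 215.69]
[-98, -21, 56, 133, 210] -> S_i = -98 + 77*i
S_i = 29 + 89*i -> [29, 118, 207, 296, 385]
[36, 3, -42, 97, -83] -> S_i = Random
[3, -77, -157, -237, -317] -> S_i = 3 + -80*i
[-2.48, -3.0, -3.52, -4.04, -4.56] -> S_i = -2.48 + -0.52*i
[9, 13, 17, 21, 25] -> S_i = 9 + 4*i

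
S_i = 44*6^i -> [44, 264, 1584, 9504, 57024]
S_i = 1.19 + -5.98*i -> [1.19, -4.79, -10.77, -16.75, -22.73]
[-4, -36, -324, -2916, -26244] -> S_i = -4*9^i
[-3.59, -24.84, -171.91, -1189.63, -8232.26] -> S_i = -3.59*6.92^i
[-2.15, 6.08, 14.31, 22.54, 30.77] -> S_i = -2.15 + 8.23*i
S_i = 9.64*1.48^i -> [9.64, 14.27, 21.12, 31.25, 46.25]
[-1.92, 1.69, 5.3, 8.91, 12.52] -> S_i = -1.92 + 3.61*i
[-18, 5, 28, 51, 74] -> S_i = -18 + 23*i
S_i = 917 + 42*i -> [917, 959, 1001, 1043, 1085]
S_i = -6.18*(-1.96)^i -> [-6.18, 12.11, -23.74, 46.53, -91.2]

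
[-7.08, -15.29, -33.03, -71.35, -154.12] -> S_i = -7.08*2.16^i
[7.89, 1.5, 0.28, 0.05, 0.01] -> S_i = 7.89*0.19^i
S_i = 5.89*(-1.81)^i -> [5.89, -10.66, 19.3, -34.93, 63.22]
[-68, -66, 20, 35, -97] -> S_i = Random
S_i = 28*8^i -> [28, 224, 1792, 14336, 114688]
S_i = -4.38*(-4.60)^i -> [-4.38, 20.15, -92.68, 426.33, -1961.13]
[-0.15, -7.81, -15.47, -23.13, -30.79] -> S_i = -0.15 + -7.66*i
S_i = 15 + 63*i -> [15, 78, 141, 204, 267]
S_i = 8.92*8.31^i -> [8.92, 74.13, 615.98, 5118.8, 42537.2]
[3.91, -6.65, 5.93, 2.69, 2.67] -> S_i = Random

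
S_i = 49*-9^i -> [49, -441, 3969, -35721, 321489]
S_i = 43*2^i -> [43, 86, 172, 344, 688]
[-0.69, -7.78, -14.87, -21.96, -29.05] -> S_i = -0.69 + -7.09*i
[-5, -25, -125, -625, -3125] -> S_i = -5*5^i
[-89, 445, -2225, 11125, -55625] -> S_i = -89*-5^i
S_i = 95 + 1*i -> [95, 96, 97, 98, 99]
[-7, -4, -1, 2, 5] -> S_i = -7 + 3*i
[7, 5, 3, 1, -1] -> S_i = 7 + -2*i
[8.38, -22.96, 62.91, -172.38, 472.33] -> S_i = 8.38*(-2.74)^i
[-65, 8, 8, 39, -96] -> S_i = Random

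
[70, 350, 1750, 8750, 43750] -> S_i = 70*5^i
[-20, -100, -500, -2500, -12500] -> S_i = -20*5^i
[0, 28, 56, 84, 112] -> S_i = 0 + 28*i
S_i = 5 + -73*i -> [5, -68, -141, -214, -287]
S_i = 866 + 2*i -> [866, 868, 870, 872, 874]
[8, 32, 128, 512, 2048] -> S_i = 8*4^i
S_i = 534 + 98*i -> [534, 632, 730, 828, 926]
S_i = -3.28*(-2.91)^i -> [-3.28, 9.54, -27.78, 80.83, -235.2]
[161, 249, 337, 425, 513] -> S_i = 161 + 88*i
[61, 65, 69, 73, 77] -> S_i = 61 + 4*i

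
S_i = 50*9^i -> [50, 450, 4050, 36450, 328050]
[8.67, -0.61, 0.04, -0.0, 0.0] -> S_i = 8.67*(-0.07)^i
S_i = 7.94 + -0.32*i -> [7.94, 7.62, 7.3, 6.98, 6.66]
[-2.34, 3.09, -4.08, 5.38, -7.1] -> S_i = -2.34*(-1.32)^i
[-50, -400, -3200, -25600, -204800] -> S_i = -50*8^i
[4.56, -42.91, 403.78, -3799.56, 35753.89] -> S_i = 4.56*(-9.41)^i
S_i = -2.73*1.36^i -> [-2.73, -3.71, -5.05, -6.87, -9.34]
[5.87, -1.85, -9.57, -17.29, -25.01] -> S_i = 5.87 + -7.72*i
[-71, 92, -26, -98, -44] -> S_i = Random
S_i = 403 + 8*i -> [403, 411, 419, 427, 435]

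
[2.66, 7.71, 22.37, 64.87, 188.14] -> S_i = 2.66*2.90^i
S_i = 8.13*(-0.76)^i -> [8.13, -6.18, 4.7, -3.57, 2.71]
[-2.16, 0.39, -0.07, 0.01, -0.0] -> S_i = -2.16*(-0.18)^i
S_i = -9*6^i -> [-9, -54, -324, -1944, -11664]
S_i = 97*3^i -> [97, 291, 873, 2619, 7857]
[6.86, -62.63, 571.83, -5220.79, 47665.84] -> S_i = 6.86*(-9.13)^i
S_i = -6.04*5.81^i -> [-6.04, -35.09, -203.89, -1184.58, -6882.42]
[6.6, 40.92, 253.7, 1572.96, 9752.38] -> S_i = 6.60*6.20^i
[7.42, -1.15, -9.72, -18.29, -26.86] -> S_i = 7.42 + -8.57*i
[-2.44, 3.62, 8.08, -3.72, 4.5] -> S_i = Random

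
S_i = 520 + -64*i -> [520, 456, 392, 328, 264]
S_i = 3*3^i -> [3, 9, 27, 81, 243]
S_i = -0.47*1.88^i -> [-0.47, -0.88, -1.66, -3.12, -5.87]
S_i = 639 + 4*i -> [639, 643, 647, 651, 655]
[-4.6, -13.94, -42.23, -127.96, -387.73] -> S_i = -4.60*3.03^i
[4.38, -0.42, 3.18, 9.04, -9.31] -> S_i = Random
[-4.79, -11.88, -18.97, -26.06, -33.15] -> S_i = -4.79 + -7.09*i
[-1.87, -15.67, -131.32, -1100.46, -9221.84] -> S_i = -1.87*8.38^i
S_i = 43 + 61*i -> [43, 104, 165, 226, 287]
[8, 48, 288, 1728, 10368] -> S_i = 8*6^i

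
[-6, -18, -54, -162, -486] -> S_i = -6*3^i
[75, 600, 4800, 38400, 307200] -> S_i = 75*8^i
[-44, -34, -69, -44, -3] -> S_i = Random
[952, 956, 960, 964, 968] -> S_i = 952 + 4*i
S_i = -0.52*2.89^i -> [-0.52, -1.5, -4.34, -12.55, -36.27]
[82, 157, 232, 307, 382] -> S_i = 82 + 75*i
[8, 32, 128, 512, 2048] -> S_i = 8*4^i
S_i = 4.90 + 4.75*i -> [4.9, 9.65, 14.4, 19.15, 23.9]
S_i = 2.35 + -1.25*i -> [2.35, 1.1, -0.15, -1.4, -2.65]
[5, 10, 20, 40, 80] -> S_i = 5*2^i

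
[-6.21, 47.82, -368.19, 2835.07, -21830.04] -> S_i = -6.21*(-7.70)^i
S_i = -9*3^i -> [-9, -27, -81, -243, -729]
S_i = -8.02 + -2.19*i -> [-8.02, -10.21, -12.4, -14.59, -16.78]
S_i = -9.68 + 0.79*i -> [-9.68, -8.89, -8.1, -7.31, -6.52]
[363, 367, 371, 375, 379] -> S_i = 363 + 4*i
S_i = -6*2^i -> [-6, -12, -24, -48, -96]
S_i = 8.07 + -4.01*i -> [8.07, 4.06, 0.05, -3.96, -7.97]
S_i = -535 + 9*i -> [-535, -526, -517, -508, -499]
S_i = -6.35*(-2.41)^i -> [-6.35, 15.3, -36.88, 88.88, -214.21]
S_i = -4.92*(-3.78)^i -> [-4.92, 18.6, -70.3, 265.73, -1004.46]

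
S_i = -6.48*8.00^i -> [-6.48, -51.84, -414.72, -3317.76, -26542.08]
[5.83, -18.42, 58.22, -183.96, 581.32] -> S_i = 5.83*(-3.16)^i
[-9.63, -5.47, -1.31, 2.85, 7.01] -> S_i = -9.63 + 4.16*i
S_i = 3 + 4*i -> [3, 7, 11, 15, 19]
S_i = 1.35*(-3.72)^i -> [1.35, -5.02, 18.68, -69.5, 258.53]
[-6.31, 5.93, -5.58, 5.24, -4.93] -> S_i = -6.31*(-0.94)^i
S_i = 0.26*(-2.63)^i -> [0.26, -0.68, 1.8, -4.73, 12.44]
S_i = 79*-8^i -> [79, -632, 5056, -40448, 323584]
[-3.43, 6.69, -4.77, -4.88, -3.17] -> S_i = Random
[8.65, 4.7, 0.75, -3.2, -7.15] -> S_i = 8.65 + -3.95*i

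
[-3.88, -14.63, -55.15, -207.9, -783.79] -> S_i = -3.88*3.77^i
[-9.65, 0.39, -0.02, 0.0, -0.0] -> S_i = -9.65*(-0.04)^i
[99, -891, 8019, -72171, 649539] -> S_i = 99*-9^i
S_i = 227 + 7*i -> [227, 234, 241, 248, 255]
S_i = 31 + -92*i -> [31, -61, -153, -245, -337]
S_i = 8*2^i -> [8, 16, 32, 64, 128]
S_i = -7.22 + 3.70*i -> [-7.22, -3.52, 0.18, 3.88, 7.58]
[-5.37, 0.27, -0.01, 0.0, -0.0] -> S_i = -5.37*(-0.05)^i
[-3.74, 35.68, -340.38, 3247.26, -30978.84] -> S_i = -3.74*(-9.54)^i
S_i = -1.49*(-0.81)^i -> [-1.49, 1.21, -0.98, 0.79, -0.64]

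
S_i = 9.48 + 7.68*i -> [9.48, 17.16, 24.84, 32.52, 40.2]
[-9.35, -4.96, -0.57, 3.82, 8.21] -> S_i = -9.35 + 4.39*i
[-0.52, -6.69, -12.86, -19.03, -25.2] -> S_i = -0.52 + -6.17*i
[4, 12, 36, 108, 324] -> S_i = 4*3^i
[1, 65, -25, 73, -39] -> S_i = Random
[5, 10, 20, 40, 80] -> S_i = 5*2^i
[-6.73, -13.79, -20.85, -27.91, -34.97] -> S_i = -6.73 + -7.06*i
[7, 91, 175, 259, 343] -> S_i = 7 + 84*i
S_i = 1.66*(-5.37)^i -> [1.66, -8.91, 47.87, -257.06, 1380.4]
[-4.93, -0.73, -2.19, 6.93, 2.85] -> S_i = Random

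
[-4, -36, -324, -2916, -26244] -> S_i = -4*9^i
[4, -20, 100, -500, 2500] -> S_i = 4*-5^i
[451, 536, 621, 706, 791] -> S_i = 451 + 85*i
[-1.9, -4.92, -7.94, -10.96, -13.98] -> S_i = -1.90 + -3.02*i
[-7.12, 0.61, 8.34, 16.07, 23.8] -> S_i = -7.12 + 7.73*i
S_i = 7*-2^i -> [7, -14, 28, -56, 112]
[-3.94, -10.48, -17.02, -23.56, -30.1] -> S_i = -3.94 + -6.54*i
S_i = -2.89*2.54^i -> [-2.89, -7.34, -18.65, -47.36, -120.29]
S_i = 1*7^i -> [1, 7, 49, 343, 2401]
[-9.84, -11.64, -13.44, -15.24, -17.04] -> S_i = -9.84 + -1.80*i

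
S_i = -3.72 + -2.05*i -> [-3.72, -5.77, -7.82, -9.87, -11.92]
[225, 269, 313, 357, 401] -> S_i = 225 + 44*i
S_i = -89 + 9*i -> [-89, -80, -71, -62, -53]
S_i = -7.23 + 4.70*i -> [-7.23, -2.53, 2.17, 6.87, 11.57]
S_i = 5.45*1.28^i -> [5.45, 6.98, 8.93, 11.43, 14.63]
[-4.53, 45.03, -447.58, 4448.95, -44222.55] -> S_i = -4.53*(-9.94)^i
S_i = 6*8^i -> [6, 48, 384, 3072, 24576]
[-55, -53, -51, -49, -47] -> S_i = -55 + 2*i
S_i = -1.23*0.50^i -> [-1.23, -0.62, -0.31, -0.15, -0.08]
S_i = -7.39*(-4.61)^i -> [-7.39, 34.07, -157.05, 724.01, -3337.71]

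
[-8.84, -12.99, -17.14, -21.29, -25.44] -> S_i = -8.84 + -4.15*i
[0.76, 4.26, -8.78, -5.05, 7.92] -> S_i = Random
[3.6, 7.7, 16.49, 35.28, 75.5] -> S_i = 3.60*2.14^i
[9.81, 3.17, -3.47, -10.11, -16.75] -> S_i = 9.81 + -6.64*i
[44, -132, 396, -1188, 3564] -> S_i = 44*-3^i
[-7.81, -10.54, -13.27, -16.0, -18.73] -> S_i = -7.81 + -2.73*i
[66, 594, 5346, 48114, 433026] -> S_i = 66*9^i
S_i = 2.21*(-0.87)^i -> [2.21, -1.92, 1.67, -1.46, 1.27]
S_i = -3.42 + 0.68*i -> [-3.42, -2.74, -2.06, -1.38, -0.7]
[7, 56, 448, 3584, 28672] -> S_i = 7*8^i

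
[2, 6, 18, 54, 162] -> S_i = 2*3^i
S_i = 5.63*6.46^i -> [5.63, 36.37, 234.95, 1517.77, 9804.79]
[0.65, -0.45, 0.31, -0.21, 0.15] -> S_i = 0.65*(-0.69)^i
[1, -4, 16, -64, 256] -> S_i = 1*-4^i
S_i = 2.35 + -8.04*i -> [2.35, -5.69, -13.73, -21.77, -29.81]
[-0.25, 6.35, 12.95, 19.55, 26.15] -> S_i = -0.25 + 6.60*i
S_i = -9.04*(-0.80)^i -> [-9.04, 7.23, -5.79, 4.63, -3.7]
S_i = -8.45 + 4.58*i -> [-8.45, -3.87, 0.71, 5.29, 9.87]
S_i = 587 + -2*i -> [587, 585, 583, 581, 579]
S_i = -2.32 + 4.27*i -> [-2.32, 1.95, 6.22, 10.49, 14.76]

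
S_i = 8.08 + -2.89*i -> [8.08, 5.19, 2.3, -0.59, -3.48]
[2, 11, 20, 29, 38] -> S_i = 2 + 9*i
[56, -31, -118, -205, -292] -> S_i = 56 + -87*i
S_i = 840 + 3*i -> [840, 843, 846, 849, 852]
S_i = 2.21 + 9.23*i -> [2.21, 11.44, 20.67, 29.9, 39.13]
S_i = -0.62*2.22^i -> [-0.62, -1.38, -3.06, -6.78, -15.06]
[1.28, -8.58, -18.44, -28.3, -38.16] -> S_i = 1.28 + -9.86*i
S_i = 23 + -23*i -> [23, 0, -23, -46, -69]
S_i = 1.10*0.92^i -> [1.1, 1.01, 0.93, 0.86, 0.79]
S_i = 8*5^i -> [8, 40, 200, 1000, 5000]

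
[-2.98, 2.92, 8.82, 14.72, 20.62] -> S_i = -2.98 + 5.90*i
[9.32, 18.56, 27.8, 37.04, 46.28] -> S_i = 9.32 + 9.24*i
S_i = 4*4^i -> [4, 16, 64, 256, 1024]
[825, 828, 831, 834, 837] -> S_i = 825 + 3*i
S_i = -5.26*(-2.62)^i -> [-5.26, 13.78, -36.11, 94.6, -247.85]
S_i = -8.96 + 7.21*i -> [-8.96, -1.75, 5.46, 12.67, 19.88]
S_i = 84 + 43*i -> [84, 127, 170, 213, 256]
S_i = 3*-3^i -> [3, -9, 27, -81, 243]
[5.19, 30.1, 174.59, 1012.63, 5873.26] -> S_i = 5.19*5.80^i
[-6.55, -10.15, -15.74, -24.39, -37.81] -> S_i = -6.55*1.55^i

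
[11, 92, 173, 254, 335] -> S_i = 11 + 81*i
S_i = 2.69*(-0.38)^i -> [2.69, -1.02, 0.39, -0.15, 0.06]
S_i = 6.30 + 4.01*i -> [6.3, 10.31, 14.32, 18.33, 22.34]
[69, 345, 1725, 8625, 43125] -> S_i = 69*5^i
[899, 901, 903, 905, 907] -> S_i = 899 + 2*i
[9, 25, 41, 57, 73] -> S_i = 9 + 16*i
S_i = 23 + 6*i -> [23, 29, 35, 41, 47]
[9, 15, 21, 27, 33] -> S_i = 9 + 6*i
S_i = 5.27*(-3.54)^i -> [5.27, -18.66, 66.04, -233.79, 827.61]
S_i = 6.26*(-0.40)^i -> [6.26, -2.5, 1.0, -0.4, 0.16]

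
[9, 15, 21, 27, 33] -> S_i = 9 + 6*i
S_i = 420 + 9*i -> [420, 429, 438, 447, 456]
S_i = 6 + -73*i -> [6, -67, -140, -213, -286]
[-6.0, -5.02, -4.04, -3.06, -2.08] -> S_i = -6.00 + 0.98*i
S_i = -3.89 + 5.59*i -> [-3.89, 1.7, 7.29, 12.88, 18.47]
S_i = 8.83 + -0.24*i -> [8.83, 8.59, 8.35, 8.11, 7.87]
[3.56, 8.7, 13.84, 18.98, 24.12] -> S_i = 3.56 + 5.14*i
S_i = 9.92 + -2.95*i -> [9.92, 6.97, 4.02, 1.07, -1.88]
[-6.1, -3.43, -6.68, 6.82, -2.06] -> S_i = Random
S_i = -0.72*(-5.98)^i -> [-0.72, 4.31, -25.75, 153.97, -920.74]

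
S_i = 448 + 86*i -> [448, 534, 620, 706, 792]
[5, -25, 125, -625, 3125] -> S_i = 5*-5^i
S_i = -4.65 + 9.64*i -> [-4.65, 4.99, 14.63, 24.27, 33.91]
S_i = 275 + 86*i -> [275, 361, 447, 533, 619]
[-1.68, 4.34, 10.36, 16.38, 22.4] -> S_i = -1.68 + 6.02*i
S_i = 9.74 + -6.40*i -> [9.74, 3.34, -3.06, -9.46, -15.86]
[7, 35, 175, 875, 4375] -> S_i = 7*5^i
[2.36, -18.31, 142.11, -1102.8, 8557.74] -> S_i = 2.36*(-7.76)^i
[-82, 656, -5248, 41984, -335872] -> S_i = -82*-8^i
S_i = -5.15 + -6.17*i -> [-5.15, -11.32, -17.49, -23.66, -29.83]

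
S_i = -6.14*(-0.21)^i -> [-6.14, 1.29, -0.27, 0.06, -0.01]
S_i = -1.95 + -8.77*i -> [-1.95, -10.72, -19.49, -28.26, -37.03]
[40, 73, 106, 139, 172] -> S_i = 40 + 33*i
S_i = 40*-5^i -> [40, -200, 1000, -5000, 25000]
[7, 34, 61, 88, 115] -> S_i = 7 + 27*i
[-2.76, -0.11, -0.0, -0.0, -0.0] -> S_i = -2.76*0.04^i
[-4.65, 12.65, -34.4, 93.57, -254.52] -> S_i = -4.65*(-2.72)^i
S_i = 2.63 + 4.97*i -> [2.63, 7.6, 12.57, 17.54, 22.51]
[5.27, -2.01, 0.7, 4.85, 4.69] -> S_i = Random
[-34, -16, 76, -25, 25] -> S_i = Random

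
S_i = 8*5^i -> [8, 40, 200, 1000, 5000]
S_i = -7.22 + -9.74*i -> [-7.22, -16.96, -26.7, -36.44, -46.18]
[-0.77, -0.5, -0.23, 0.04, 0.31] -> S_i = -0.77 + 0.27*i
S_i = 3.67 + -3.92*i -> [3.67, -0.25, -4.17, -8.09, -12.01]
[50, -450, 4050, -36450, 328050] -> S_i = 50*-9^i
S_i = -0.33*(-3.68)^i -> [-0.33, 1.21, -4.47, 16.45, -60.52]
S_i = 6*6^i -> [6, 36, 216, 1296, 7776]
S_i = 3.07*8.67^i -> [3.07, 26.62, 230.77, 2000.76, 17346.62]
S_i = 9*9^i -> [9, 81, 729, 6561, 59049]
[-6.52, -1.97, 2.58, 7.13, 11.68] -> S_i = -6.52 + 4.55*i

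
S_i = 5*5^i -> [5, 25, 125, 625, 3125]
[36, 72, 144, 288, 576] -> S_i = 36*2^i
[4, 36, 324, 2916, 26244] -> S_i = 4*9^i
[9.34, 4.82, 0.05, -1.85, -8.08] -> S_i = Random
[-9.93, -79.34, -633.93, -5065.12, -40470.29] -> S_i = -9.93*7.99^i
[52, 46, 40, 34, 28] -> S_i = 52 + -6*i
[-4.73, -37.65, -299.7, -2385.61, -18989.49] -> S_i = -4.73*7.96^i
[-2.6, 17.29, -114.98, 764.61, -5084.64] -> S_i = -2.60*(-6.65)^i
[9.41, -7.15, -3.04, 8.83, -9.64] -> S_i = Random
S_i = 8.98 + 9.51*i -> [8.98, 18.49, 28.0, 37.51, 47.02]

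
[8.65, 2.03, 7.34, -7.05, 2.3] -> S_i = Random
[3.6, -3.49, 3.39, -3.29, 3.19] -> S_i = 3.60*(-0.97)^i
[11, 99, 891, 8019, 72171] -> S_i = 11*9^i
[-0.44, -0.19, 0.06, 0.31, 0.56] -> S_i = -0.44 + 0.25*i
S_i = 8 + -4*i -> [8, 4, 0, -4, -8]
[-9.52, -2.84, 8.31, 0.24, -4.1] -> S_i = Random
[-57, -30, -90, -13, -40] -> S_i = Random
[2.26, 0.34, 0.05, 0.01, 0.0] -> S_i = 2.26*0.15^i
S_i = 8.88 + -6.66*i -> [8.88, 2.22, -4.44, -11.1, -17.76]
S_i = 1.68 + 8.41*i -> [1.68, 10.09, 18.5, 26.91, 35.32]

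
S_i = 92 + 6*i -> [92, 98, 104, 110, 116]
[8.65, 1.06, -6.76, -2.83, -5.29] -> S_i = Random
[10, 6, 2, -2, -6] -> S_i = 10 + -4*i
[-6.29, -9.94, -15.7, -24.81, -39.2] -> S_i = -6.29*1.58^i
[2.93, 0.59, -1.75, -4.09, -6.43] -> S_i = 2.93 + -2.34*i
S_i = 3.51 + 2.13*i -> [3.51, 5.64, 7.77, 9.9, 12.03]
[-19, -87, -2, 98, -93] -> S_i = Random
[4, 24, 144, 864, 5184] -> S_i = 4*6^i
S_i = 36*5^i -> [36, 180, 900, 4500, 22500]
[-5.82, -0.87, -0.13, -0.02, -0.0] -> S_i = -5.82*0.15^i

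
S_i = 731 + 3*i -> [731, 734, 737, 740, 743]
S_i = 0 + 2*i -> [0, 2, 4, 6, 8]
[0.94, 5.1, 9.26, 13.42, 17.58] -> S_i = 0.94 + 4.16*i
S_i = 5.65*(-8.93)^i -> [5.65, -50.45, 450.56, -4023.49, 35929.76]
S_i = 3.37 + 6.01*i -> [3.37, 9.38, 15.39, 21.4, 27.41]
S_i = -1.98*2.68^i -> [-1.98, -5.31, -14.22, -38.11, -102.14]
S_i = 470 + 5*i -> [470, 475, 480, 485, 490]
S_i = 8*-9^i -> [8, -72, 648, -5832, 52488]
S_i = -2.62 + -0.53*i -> [-2.62, -3.15, -3.68, -4.21, -4.74]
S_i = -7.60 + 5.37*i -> [-7.6, -2.23, 3.14, 8.51, 13.88]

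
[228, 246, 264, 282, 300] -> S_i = 228 + 18*i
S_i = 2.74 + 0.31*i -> [2.74, 3.05, 3.36, 3.67, 3.98]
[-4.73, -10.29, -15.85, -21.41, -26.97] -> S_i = -4.73 + -5.56*i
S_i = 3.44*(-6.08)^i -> [3.44, -20.92, 127.16, -773.16, 4700.81]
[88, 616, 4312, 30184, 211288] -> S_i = 88*7^i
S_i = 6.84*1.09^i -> [6.84, 7.46, 8.13, 8.86, 9.66]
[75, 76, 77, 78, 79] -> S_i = 75 + 1*i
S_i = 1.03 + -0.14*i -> [1.03, 0.89, 0.75, 0.61, 0.47]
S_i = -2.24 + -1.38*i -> [-2.24, -3.62, -5.0, -6.38, -7.76]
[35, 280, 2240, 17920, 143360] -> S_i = 35*8^i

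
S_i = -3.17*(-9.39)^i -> [-3.17, 29.77, -279.51, 2624.56, -24644.59]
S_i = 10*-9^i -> [10, -90, 810, -7290, 65610]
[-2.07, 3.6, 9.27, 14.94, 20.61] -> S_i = -2.07 + 5.67*i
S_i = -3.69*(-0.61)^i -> [-3.69, 2.25, -1.37, 0.84, -0.51]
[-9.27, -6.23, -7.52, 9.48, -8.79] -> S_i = Random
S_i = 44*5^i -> [44, 220, 1100, 5500, 27500]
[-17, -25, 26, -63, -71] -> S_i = Random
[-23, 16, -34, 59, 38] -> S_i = Random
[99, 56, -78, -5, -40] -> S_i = Random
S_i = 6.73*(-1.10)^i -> [6.73, -7.4, 8.14, -8.96, 9.85]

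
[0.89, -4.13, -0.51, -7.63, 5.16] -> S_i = Random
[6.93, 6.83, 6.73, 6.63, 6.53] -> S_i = 6.93 + -0.10*i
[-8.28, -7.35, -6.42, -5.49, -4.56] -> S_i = -8.28 + 0.93*i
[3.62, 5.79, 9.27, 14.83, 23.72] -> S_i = 3.62*1.60^i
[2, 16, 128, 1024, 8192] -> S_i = 2*8^i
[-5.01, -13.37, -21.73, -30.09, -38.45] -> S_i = -5.01 + -8.36*i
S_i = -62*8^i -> [-62, -496, -3968, -31744, -253952]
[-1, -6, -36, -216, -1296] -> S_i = -1*6^i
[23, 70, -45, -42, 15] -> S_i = Random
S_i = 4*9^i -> [4, 36, 324, 2916, 26244]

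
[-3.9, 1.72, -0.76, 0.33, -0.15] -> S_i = -3.90*(-0.44)^i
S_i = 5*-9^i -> [5, -45, 405, -3645, 32805]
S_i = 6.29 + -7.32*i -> [6.29, -1.03, -8.35, -15.67, -22.99]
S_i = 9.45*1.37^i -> [9.45, 12.95, 17.74, 24.3, 33.29]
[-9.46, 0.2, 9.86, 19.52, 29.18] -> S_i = -9.46 + 9.66*i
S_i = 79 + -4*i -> [79, 75, 71, 67, 63]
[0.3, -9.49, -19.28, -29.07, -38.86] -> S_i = 0.30 + -9.79*i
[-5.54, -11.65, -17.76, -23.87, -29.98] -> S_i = -5.54 + -6.11*i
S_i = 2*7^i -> [2, 14, 98, 686, 4802]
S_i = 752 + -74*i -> [752, 678, 604, 530, 456]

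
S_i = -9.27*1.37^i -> [-9.27, -12.7, -17.4, -23.84, -32.66]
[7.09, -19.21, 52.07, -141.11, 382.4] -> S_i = 7.09*(-2.71)^i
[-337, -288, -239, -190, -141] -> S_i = -337 + 49*i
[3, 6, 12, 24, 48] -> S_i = 3*2^i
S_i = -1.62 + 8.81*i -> [-1.62, 7.19, 16.0, 24.81, 33.62]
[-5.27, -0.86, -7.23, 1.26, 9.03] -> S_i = Random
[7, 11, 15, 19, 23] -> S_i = 7 + 4*i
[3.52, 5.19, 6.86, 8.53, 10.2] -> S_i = 3.52 + 1.67*i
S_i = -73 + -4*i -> [-73, -77, -81, -85, -89]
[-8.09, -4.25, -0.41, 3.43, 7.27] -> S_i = -8.09 + 3.84*i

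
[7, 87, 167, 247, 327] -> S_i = 7 + 80*i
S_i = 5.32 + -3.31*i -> [5.32, 2.01, -1.3, -4.61, -7.92]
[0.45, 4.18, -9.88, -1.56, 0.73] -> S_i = Random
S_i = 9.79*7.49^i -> [9.79, 73.33, 549.22, 4113.66, 30811.3]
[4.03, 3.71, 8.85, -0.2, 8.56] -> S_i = Random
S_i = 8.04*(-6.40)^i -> [8.04, -51.46, 329.32, -2107.64, 13488.88]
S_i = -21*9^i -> [-21, -189, -1701, -15309, -137781]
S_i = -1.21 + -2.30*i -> [-1.21, -3.51, -5.81, -8.11, -10.41]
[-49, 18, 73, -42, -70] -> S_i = Random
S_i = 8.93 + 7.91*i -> [8.93, 16.84, 24.75, 32.66, 40.57]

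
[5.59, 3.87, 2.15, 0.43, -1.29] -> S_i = 5.59 + -1.72*i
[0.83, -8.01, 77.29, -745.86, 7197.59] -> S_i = 0.83*(-9.65)^i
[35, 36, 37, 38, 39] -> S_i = 35 + 1*i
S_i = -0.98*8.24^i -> [-0.98, -8.08, -66.54, -548.29, -4517.88]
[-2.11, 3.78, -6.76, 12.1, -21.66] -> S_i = -2.11*(-1.79)^i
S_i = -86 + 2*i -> [-86, -84, -82, -80, -78]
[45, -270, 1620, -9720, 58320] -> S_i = 45*-6^i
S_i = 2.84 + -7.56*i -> [2.84, -4.72, -12.28, -19.84, -27.4]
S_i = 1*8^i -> [1, 8, 64, 512, 4096]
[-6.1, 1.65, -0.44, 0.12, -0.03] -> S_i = -6.10*(-0.27)^i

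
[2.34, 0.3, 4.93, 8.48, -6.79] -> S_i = Random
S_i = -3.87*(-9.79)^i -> [-3.87, 37.89, -370.92, 3631.27, -35550.17]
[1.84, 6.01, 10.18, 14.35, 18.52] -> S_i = 1.84 + 4.17*i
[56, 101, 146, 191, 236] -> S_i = 56 + 45*i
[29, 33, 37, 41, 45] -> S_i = 29 + 4*i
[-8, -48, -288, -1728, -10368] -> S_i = -8*6^i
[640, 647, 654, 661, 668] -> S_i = 640 + 7*i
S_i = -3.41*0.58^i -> [-3.41, -1.98, -1.15, -0.67, -0.39]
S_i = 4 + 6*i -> [4, 10, 16, 22, 28]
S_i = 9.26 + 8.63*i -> [9.26, 17.89, 26.52, 35.15, 43.78]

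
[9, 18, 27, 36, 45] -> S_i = 9 + 9*i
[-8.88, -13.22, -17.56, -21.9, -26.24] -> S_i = -8.88 + -4.34*i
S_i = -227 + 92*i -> [-227, -135, -43, 49, 141]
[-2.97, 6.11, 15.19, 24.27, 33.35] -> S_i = -2.97 + 9.08*i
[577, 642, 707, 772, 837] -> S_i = 577 + 65*i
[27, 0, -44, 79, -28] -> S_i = Random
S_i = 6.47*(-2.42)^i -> [6.47, -15.66, 37.89, -91.7, 221.9]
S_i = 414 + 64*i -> [414, 478, 542, 606, 670]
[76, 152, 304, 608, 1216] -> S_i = 76*2^i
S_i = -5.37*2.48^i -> [-5.37, -13.32, -33.03, -81.91, -203.13]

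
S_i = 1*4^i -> [1, 4, 16, 64, 256]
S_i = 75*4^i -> [75, 300, 1200, 4800, 19200]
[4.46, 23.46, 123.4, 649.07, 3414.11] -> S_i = 4.46*5.26^i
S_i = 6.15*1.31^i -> [6.15, 8.06, 10.55, 13.83, 18.11]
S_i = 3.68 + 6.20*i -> [3.68, 9.88, 16.08, 22.28, 28.48]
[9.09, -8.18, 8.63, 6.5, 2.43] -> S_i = Random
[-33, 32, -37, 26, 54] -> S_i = Random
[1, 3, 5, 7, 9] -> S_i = 1 + 2*i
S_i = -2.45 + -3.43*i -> [-2.45, -5.88, -9.31, -12.74, -16.17]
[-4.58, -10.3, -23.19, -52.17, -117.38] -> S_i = -4.58*2.25^i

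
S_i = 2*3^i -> [2, 6, 18, 54, 162]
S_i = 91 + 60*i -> [91, 151, 211, 271, 331]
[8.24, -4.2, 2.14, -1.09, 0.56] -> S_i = 8.24*(-0.51)^i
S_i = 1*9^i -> [1, 9, 81, 729, 6561]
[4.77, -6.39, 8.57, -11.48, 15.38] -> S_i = 4.77*(-1.34)^i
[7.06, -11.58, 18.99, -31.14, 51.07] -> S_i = 7.06*(-1.64)^i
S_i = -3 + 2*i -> [-3, -1, 1, 3, 5]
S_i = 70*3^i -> [70, 210, 630, 1890, 5670]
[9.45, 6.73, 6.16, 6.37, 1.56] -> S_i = Random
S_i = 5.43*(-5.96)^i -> [5.43, -32.36, 192.88, -1149.58, 6851.49]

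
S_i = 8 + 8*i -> [8, 16, 24, 32, 40]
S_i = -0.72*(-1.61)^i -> [-0.72, 1.16, -1.87, 3.0, -4.84]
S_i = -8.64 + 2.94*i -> [-8.64, -5.7, -2.76, 0.18, 3.12]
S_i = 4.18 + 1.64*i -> [4.18, 5.82, 7.46, 9.1, 10.74]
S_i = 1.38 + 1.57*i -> [1.38, 2.95, 4.52, 6.09, 7.66]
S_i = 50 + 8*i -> [50, 58, 66, 74, 82]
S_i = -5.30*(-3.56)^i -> [-5.3, 18.87, -67.17, 239.13, -851.29]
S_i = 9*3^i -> [9, 27, 81, 243, 729]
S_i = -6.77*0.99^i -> [-6.77, -6.7, -6.64, -6.57, -6.5]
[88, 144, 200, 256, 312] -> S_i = 88 + 56*i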